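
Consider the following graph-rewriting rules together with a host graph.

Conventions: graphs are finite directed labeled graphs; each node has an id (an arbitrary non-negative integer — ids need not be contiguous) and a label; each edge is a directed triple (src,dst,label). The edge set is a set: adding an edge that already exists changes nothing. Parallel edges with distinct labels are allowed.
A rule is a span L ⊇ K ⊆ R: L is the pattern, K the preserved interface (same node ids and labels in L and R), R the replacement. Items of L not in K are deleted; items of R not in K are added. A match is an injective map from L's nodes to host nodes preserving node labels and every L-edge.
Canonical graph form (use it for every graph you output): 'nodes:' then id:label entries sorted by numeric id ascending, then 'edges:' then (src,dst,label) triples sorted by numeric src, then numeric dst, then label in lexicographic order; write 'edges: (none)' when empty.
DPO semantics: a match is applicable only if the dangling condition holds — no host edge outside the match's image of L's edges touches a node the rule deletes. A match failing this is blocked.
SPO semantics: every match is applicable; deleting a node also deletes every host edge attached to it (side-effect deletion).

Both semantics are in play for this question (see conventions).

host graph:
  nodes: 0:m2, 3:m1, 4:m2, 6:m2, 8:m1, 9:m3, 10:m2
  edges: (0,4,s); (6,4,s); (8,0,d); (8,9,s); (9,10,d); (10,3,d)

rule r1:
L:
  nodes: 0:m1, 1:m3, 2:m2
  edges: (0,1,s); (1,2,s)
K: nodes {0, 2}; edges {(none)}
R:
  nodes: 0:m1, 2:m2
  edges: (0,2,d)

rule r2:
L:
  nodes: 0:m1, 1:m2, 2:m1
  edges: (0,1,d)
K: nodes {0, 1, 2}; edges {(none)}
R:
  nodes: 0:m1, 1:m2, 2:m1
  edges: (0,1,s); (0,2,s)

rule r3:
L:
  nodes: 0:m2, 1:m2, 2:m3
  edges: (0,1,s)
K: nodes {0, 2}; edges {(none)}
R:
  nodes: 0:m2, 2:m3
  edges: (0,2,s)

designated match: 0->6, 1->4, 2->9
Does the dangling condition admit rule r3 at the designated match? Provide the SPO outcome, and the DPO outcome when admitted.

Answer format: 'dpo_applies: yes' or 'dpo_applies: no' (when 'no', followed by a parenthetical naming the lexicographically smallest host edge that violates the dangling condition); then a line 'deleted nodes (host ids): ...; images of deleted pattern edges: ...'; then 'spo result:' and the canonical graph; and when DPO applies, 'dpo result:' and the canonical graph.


dpo_applies: no
(the rule deletes node 4, which keeps host edge (0,4,s) outside the match image — the dangling condition fails, DPO blocks; SPO proceeds and side-deletes such edges)
deleted nodes (host ids): 4; images of deleted pattern edges: (6,4,s)
spo result:
nodes: 0:m2, 3:m1, 6:m2, 8:m1, 9:m3, 10:m2
edges: (6,9,s); (8,0,d); (8,9,s); (9,10,d); (10,3,d)


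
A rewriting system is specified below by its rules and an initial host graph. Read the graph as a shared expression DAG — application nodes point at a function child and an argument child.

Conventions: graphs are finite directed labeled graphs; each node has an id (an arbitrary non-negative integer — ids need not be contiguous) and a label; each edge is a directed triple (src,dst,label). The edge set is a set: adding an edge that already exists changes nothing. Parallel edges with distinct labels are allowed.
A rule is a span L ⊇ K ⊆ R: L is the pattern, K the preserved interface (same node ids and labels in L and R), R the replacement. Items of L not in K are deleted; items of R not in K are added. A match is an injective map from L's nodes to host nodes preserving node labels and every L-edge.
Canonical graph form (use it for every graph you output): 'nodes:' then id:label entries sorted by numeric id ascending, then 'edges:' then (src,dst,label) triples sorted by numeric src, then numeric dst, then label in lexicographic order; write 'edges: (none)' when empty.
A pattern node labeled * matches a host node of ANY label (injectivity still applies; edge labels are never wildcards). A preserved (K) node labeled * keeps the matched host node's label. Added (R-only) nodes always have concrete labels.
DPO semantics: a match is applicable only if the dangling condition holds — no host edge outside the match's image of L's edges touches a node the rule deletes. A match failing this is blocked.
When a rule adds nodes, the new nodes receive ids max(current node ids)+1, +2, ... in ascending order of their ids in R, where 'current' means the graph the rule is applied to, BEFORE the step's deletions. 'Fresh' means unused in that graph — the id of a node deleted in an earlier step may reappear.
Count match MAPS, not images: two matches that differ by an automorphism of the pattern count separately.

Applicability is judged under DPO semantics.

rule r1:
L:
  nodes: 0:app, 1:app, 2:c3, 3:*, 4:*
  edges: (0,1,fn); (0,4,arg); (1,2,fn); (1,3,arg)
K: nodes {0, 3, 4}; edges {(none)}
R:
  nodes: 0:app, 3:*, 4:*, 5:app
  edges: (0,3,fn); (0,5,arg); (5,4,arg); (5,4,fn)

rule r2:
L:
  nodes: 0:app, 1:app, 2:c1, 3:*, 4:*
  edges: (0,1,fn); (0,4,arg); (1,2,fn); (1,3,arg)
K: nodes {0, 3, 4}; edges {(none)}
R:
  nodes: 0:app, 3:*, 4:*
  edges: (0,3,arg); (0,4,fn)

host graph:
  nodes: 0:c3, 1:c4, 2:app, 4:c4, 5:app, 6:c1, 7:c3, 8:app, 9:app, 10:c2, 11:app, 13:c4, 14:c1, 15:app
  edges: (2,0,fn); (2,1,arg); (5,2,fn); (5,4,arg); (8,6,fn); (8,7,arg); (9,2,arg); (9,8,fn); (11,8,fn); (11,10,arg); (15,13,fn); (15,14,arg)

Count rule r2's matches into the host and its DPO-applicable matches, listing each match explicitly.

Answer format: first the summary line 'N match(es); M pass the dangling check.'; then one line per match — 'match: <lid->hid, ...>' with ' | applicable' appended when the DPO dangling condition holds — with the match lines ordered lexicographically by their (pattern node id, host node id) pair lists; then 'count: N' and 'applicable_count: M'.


2 match(es); 0 pass the dangling check.
match: 0->9, 1->8, 2->6, 3->7, 4->2
match: 0->11, 1->8, 2->6, 3->7, 4->10
count: 2
applicable_count: 0


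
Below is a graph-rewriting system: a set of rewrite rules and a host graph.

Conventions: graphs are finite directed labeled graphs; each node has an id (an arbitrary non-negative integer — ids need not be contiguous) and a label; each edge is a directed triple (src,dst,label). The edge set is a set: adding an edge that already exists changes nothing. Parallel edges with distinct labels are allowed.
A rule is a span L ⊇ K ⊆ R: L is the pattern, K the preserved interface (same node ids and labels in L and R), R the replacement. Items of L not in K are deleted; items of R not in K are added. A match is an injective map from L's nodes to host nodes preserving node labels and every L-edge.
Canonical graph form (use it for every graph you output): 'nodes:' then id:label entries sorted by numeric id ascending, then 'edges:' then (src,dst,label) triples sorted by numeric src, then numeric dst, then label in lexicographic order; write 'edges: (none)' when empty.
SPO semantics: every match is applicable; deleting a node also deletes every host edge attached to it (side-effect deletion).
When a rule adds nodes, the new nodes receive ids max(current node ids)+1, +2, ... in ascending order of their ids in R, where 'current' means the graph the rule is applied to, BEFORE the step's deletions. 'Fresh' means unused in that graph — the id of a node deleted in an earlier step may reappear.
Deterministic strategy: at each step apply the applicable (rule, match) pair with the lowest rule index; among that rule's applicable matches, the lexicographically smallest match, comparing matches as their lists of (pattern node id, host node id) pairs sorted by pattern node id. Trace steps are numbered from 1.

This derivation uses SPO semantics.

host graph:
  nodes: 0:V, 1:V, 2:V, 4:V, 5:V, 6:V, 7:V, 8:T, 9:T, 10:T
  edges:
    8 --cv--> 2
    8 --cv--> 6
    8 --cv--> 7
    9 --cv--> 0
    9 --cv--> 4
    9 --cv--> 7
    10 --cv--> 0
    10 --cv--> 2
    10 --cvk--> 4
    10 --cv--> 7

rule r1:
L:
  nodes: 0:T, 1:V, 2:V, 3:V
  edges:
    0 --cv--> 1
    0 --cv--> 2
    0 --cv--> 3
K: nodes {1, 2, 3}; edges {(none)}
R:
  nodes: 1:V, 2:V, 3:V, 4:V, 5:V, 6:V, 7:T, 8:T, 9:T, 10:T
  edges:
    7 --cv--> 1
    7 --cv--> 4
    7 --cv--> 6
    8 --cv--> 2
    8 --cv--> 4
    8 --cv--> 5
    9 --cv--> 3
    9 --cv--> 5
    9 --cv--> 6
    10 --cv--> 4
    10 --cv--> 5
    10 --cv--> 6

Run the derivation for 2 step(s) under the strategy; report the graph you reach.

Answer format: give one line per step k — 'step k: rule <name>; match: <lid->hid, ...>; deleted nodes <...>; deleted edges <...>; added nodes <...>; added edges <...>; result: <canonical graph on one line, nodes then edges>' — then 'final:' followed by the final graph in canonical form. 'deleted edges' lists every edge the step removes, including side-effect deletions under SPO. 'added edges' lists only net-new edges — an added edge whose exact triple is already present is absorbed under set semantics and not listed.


step 1: rule r1; match: 0->8, 1->2, 2->6, 3->7; deleted nodes 8; deleted edges (8,2,cv); (8,6,cv); (8,7,cv); added nodes 11, 12, 13, 14, 15, 16, 17; added edges (14,2,cv); (14,11,cv); (14,13,cv); (15,6,cv); (15,11,cv); (15,12,cv); (16,7,cv); (16,12,cv); (16,13,cv); (17,11,cv); (17,12,cv); (17,13,cv); result: nodes: 0:V, 1:V, 2:V, 4:V, 5:V, 6:V, 7:V, 9:T, 10:T, 11:V, 12:V, 13:V, 14:T, 15:T, 16:T, 17:T edges: (9,0,cv); (9,4,cv); (9,7,cv); (10,0,cv); (10,2,cv); (10,4,cvk); (10,7,cv); (14,2,cv); (14,11,cv); (14,13,cv); (15,6,cv); (15,11,cv); (15,12,cv); (16,7,cv); (16,12,cv); (16,13,cv); (17,11,cv); (17,12,cv); (17,13,cv)
step 2: rule r1; match: 0->9, 1->0, 2->4, 3->7; deleted nodes 9; deleted edges (9,0,cv); (9,4,cv); (9,7,cv); added nodes 18, 19, 20, 21, 22, 23, 24; added edges (21,0,cv); (21,18,cv); (21,20,cv); (22,4,cv); (22,18,cv); (22,19,cv); (23,7,cv); (23,19,cv); (23,20,cv); (24,18,cv); (24,19,cv); (24,20,cv); result: nodes: 0:V, 1:V, 2:V, 4:V, 5:V, 6:V, 7:V, 10:T, 11:V, 12:V, 13:V, 14:T, 15:T, 16:T, 17:T, 18:V, 19:V, 20:V, 21:T, 22:T, 23:T, 24:T edges: (10,0,cv); (10,2,cv); (10,4,cvk); (10,7,cv); (14,2,cv); (14,11,cv); (14,13,cv); (15,6,cv); (15,11,cv); (15,12,cv); (16,7,cv); (16,12,cv); (16,13,cv); (17,11,cv); (17,12,cv); (17,13,cv); (21,0,cv); (21,18,cv); (21,20,cv); (22,4,cv); (22,18,cv); (22,19,cv); (23,7,cv); (23,19,cv); (23,20,cv); (24,18,cv); (24,19,cv); (24,20,cv)
final:
nodes: 0:V, 1:V, 2:V, 4:V, 5:V, 6:V, 7:V, 10:T, 11:V, 12:V, 13:V, 14:T, 15:T, 16:T, 17:T, 18:V, 19:V, 20:V, 21:T, 22:T, 23:T, 24:T
edges: (10,0,cv); (10,2,cv); (10,4,cvk); (10,7,cv); (14,2,cv); (14,11,cv); (14,13,cv); (15,6,cv); (15,11,cv); (15,12,cv); (16,7,cv); (16,12,cv); (16,13,cv); (17,11,cv); (17,12,cv); (17,13,cv); (21,0,cv); (21,18,cv); (21,20,cv); (22,4,cv); (22,18,cv); (22,19,cv); (23,7,cv); (23,19,cv); (23,20,cv); (24,18,cv); (24,19,cv); (24,20,cv)


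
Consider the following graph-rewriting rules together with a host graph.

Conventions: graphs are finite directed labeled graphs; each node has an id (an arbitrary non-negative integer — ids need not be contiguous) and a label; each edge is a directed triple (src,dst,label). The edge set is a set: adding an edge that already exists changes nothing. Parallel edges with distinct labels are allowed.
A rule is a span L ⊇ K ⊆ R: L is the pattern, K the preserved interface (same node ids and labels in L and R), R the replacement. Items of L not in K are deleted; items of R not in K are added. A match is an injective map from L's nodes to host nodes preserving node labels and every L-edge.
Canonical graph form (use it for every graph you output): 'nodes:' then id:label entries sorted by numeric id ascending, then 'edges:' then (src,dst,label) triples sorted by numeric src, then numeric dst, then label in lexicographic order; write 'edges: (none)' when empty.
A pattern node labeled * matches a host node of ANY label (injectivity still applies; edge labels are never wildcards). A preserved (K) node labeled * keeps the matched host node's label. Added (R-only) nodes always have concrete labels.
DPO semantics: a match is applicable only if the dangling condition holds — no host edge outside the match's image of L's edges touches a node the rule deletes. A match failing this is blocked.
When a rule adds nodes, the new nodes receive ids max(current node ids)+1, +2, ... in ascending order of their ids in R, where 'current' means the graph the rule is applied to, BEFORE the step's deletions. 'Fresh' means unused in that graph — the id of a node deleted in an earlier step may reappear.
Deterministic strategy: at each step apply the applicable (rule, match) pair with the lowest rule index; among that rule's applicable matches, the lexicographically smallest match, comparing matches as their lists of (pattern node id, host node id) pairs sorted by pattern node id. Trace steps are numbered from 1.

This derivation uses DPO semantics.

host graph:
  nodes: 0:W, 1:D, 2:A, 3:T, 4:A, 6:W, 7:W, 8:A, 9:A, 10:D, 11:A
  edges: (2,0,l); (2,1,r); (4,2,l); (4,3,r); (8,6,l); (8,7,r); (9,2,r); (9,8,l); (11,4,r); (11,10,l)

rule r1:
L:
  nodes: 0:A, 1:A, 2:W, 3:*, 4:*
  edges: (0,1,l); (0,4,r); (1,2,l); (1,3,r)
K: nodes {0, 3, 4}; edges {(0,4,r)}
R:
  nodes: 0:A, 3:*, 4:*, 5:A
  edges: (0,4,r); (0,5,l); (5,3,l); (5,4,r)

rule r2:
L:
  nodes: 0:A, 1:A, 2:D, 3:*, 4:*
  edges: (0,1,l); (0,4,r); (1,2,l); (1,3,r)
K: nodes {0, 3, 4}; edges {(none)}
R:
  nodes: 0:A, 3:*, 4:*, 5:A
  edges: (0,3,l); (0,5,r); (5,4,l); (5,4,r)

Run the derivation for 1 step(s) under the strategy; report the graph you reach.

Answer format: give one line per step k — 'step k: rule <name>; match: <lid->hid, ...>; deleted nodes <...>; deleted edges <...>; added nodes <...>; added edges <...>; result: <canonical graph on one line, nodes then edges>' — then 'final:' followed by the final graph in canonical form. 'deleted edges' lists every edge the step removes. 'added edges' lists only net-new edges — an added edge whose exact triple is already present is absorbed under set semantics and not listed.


step 1: rule r1; match: 0->9, 1->8, 2->6, 3->7, 4->2; deleted nodes 6, 8; deleted edges (8,6,l); (8,7,r); (9,8,l); added nodes 12; added edges (9,12,l); (12,2,r); (12,7,l); result: nodes: 0:W, 1:D, 2:A, 3:T, 4:A, 7:W, 9:A, 10:D, 11:A, 12:A edges: (2,0,l); (2,1,r); (4,2,l); (4,3,r); (9,2,r); (9,12,l); (11,4,r); (11,10,l); (12,2,r); (12,7,l)
final:
nodes: 0:W, 1:D, 2:A, 3:T, 4:A, 7:W, 9:A, 10:D, 11:A, 12:A
edges: (2,0,l); (2,1,r); (4,2,l); (4,3,r); (9,2,r); (9,12,l); (11,4,r); (11,10,l); (12,2,r); (12,7,l)


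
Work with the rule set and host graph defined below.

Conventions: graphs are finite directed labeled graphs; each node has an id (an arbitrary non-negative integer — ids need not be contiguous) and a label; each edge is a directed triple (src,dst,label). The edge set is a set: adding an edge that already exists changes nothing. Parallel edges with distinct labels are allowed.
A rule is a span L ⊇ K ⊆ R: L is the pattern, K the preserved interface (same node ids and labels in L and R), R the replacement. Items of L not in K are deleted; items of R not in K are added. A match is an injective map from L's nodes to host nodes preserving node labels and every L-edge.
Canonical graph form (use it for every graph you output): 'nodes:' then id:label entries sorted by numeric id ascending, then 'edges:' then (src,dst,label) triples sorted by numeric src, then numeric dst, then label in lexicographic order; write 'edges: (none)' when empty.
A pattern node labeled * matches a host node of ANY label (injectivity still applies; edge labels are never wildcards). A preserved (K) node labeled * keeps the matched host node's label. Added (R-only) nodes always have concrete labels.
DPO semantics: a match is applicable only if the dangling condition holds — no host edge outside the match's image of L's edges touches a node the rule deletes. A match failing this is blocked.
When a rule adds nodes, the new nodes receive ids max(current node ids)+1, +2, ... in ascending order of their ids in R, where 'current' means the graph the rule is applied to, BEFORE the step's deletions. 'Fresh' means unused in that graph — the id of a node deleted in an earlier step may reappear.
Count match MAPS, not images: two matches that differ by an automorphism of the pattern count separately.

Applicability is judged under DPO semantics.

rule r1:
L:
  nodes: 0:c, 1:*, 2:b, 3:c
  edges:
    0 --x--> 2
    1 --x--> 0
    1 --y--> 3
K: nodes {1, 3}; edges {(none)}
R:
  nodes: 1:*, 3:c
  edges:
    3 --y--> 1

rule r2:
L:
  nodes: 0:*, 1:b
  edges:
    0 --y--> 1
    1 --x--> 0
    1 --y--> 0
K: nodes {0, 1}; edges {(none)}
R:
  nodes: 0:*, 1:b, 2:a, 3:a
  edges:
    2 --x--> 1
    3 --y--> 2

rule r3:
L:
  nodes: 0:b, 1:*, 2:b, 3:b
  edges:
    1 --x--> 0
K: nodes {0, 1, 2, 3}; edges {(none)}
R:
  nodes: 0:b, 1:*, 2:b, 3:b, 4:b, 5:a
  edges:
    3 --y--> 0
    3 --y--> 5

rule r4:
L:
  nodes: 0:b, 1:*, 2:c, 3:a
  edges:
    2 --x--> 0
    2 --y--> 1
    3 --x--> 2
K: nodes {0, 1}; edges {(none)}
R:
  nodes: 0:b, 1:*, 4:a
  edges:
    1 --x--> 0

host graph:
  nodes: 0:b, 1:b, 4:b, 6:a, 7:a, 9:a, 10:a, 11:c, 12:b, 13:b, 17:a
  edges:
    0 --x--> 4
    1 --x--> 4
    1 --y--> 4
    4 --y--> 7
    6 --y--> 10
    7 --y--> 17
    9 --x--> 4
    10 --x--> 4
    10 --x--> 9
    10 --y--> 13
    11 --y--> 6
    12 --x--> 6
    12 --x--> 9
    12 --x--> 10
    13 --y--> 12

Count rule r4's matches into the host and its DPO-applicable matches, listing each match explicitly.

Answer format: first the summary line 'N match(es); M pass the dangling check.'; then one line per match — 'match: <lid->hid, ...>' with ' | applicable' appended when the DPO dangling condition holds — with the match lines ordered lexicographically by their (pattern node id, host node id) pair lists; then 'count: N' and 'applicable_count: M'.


0 match(es); 0 pass the dangling check.
count: 0
applicable_count: 0


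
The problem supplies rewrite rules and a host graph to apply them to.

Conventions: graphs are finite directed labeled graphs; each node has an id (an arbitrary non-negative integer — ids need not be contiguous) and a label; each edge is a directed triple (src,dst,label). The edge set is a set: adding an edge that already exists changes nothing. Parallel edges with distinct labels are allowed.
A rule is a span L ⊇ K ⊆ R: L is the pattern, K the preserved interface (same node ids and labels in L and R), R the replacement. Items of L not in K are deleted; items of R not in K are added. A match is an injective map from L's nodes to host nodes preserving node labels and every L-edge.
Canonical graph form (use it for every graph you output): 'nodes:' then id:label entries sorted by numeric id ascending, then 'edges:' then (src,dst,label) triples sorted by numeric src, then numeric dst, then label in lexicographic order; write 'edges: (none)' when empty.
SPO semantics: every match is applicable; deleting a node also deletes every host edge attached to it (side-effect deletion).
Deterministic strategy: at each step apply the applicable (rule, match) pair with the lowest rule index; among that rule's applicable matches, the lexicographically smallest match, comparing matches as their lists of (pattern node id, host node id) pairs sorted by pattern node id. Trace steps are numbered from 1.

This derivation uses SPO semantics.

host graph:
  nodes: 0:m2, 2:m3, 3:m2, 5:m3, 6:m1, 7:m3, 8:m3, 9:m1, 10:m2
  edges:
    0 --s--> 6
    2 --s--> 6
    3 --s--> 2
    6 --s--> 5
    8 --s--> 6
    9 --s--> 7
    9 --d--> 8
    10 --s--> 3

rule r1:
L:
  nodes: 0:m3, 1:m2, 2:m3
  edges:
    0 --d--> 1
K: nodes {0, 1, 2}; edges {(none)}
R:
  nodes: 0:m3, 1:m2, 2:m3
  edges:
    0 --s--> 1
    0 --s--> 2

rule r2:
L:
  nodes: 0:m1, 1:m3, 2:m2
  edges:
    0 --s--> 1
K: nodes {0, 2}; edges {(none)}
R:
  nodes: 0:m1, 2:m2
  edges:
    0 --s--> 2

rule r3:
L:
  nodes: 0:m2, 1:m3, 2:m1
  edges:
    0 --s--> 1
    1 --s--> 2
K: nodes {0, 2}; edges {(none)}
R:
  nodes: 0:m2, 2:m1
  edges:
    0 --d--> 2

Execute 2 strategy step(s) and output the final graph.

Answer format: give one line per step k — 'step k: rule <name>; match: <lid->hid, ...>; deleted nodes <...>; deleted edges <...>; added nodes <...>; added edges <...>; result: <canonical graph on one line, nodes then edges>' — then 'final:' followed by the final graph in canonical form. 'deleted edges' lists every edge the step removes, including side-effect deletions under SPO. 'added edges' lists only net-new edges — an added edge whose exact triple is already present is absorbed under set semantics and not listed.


step 1: rule r2; match: 0->6, 1->5, 2->0; deleted nodes 5; deleted edges (6,5,s); added nodes (none); added edges (6,0,s); result: nodes: 0:m2, 2:m3, 3:m2, 6:m1, 7:m3, 8:m3, 9:m1, 10:m2 edges: (0,6,s); (2,6,s); (3,2,s); (6,0,s); (8,6,s); (9,7,s); (9,8,d); (10,3,s)
step 2: rule r2; match: 0->9, 1->7, 2->0; deleted nodes 7; deleted edges (9,7,s); added nodes (none); added edges (9,0,s); result: nodes: 0:m2, 2:m3, 3:m2, 6:m1, 8:m3, 9:m1, 10:m2 edges: (0,6,s); (2,6,s); (3,2,s); (6,0,s); (8,6,s); (9,0,s); (9,8,d); (10,3,s)
final:
nodes: 0:m2, 2:m3, 3:m2, 6:m1, 8:m3, 9:m1, 10:m2
edges: (0,6,s); (2,6,s); (3,2,s); (6,0,s); (8,6,s); (9,0,s); (9,8,d); (10,3,s)


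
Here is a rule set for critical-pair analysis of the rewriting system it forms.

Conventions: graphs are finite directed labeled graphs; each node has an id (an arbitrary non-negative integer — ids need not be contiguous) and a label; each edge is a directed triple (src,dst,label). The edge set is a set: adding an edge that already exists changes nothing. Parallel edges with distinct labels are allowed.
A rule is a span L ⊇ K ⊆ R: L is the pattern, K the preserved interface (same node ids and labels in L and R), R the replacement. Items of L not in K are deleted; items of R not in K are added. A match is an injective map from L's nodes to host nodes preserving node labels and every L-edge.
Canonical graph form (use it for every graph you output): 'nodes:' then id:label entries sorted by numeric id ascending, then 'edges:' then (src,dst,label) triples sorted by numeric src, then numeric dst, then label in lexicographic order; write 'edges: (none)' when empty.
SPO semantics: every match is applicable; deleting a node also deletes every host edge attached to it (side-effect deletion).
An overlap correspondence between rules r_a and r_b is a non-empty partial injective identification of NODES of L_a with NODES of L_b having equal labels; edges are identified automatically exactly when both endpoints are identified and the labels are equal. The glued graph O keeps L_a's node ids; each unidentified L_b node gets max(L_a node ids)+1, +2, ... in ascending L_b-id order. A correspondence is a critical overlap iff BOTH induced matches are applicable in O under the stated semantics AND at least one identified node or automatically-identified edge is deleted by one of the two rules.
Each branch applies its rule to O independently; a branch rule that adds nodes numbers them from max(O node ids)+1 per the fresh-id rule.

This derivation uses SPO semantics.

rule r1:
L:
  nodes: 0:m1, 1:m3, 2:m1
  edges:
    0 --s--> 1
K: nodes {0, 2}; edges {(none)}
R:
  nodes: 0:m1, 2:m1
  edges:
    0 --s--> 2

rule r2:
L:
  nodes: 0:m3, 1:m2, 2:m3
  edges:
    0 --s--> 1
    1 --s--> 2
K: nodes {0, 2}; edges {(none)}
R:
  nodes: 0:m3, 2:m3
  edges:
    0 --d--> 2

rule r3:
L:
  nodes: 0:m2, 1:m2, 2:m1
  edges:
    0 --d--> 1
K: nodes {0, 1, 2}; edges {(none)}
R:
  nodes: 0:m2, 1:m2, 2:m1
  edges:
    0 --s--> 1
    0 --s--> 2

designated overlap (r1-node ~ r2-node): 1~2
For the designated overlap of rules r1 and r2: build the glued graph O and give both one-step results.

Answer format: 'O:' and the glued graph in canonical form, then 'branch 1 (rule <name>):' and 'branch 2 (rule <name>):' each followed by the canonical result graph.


O:
nodes: 0:m1, 1:m3, 2:m1, 3:m3, 4:m2
edges: (0,1,s); (3,4,s); (4,1,s)
branch 1 (rule r1):
nodes: 0:m1, 2:m1, 3:m3, 4:m2
edges: (0,2,s); (3,4,s)
branch 2 (rule r2):
nodes: 0:m1, 1:m3, 2:m1, 3:m3
edges: (0,1,s); (3,1,d)


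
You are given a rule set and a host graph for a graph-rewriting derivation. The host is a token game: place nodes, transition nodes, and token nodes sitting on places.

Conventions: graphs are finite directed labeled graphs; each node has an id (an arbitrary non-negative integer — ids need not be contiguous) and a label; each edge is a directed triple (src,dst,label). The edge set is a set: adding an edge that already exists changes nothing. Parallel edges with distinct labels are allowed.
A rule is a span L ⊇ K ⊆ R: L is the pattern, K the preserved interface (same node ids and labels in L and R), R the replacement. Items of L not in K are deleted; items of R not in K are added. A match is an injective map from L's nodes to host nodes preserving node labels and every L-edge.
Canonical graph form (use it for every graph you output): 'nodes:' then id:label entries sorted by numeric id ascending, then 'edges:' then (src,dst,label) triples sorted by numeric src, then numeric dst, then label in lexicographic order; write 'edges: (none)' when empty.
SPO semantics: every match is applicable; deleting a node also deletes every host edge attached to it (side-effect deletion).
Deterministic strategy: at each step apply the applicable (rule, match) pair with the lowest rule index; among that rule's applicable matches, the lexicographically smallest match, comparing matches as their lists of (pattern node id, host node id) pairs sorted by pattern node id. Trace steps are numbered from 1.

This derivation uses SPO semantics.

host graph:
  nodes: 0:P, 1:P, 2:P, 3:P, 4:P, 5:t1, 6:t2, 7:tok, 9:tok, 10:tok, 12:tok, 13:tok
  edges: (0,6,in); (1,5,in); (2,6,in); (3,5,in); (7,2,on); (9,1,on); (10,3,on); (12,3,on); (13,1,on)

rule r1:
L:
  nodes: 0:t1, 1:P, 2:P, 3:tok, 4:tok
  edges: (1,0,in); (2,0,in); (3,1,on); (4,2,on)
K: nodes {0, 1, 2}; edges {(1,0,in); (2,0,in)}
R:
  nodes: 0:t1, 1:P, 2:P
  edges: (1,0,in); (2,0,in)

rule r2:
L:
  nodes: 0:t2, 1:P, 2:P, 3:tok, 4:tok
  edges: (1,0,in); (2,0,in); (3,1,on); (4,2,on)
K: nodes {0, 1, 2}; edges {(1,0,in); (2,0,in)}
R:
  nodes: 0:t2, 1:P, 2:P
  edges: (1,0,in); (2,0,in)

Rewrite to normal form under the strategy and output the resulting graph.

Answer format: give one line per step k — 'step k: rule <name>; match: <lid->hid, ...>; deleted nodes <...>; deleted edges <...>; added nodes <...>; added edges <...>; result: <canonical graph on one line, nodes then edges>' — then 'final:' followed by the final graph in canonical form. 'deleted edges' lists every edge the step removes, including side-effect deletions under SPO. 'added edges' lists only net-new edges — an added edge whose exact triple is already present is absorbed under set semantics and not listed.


step 1: rule r1; match: 0->5, 1->1, 2->3, 3->9, 4->10; deleted nodes 9, 10; deleted edges (9,1,on); (10,3,on); added nodes (none); added edges (none); result: nodes: 0:P, 1:P, 2:P, 3:P, 4:P, 5:t1, 6:t2, 7:tok, 12:tok, 13:tok edges: (0,6,in); (1,5,in); (2,6,in); (3,5,in); (7,2,on); (12,3,on); (13,1,on)
step 2: rule r1; match: 0->5, 1->1, 2->3, 3->13, 4->12; deleted nodes 12, 13; deleted edges (12,3,on); (13,1,on); added nodes (none); added edges (none); result: nodes: 0:P, 1:P, 2:P, 3:P, 4:P, 5:t1, 6:t2, 7:tok edges: (0,6,in); (1,5,in); (2,6,in); (3,5,in); (7,2,on)
final:
nodes: 0:P, 1:P, 2:P, 3:P, 4:P, 5:t1, 6:t2, 7:tok
edges: (0,6,in); (1,5,in); (2,6,in); (3,5,in); (7,2,on)


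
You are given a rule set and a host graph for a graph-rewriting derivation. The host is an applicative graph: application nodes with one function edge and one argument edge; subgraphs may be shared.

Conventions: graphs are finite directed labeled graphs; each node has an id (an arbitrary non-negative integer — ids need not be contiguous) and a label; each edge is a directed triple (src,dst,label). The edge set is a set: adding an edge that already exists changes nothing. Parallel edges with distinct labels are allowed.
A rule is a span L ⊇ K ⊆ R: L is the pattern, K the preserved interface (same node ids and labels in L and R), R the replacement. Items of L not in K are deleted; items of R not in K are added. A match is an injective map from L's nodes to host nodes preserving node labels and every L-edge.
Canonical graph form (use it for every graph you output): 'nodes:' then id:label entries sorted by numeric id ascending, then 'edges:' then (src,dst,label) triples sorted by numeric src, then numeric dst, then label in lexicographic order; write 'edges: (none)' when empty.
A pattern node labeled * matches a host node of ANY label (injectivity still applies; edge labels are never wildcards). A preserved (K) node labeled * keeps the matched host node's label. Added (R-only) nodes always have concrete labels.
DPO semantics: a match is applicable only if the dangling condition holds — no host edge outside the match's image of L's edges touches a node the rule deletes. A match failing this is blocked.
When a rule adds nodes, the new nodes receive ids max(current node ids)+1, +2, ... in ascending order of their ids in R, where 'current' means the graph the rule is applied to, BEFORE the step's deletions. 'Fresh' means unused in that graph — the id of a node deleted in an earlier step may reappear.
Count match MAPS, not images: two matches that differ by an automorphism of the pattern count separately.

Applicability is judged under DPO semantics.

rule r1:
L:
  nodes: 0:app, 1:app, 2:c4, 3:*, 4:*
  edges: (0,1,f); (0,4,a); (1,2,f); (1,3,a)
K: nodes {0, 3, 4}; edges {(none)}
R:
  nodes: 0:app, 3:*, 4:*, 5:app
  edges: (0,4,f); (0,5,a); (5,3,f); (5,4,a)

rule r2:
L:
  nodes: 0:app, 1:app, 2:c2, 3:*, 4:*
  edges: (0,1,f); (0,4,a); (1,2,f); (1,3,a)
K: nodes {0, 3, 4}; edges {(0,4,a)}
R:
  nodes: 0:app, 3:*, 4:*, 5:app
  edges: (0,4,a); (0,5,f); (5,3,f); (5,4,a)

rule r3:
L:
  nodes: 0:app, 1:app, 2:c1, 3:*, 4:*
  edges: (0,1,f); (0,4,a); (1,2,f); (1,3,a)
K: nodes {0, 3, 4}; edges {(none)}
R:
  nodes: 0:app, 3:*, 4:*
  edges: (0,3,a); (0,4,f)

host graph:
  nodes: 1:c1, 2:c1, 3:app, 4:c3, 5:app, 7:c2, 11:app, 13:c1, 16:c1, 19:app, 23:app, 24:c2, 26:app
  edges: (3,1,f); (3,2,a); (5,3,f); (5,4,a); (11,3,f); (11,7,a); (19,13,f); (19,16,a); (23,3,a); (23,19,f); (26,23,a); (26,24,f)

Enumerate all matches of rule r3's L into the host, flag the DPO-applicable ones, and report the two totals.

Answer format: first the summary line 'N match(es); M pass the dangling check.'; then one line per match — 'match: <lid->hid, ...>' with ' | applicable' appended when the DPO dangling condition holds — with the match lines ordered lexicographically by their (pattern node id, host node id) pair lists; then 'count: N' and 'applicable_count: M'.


3 match(es); 1 pass the dangling check.
match: 0->5, 1->3, 2->1, 3->2, 4->4
match: 0->11, 1->3, 2->1, 3->2, 4->7
match: 0->23, 1->19, 2->13, 3->16, 4->3 | applicable
count: 3
applicable_count: 1


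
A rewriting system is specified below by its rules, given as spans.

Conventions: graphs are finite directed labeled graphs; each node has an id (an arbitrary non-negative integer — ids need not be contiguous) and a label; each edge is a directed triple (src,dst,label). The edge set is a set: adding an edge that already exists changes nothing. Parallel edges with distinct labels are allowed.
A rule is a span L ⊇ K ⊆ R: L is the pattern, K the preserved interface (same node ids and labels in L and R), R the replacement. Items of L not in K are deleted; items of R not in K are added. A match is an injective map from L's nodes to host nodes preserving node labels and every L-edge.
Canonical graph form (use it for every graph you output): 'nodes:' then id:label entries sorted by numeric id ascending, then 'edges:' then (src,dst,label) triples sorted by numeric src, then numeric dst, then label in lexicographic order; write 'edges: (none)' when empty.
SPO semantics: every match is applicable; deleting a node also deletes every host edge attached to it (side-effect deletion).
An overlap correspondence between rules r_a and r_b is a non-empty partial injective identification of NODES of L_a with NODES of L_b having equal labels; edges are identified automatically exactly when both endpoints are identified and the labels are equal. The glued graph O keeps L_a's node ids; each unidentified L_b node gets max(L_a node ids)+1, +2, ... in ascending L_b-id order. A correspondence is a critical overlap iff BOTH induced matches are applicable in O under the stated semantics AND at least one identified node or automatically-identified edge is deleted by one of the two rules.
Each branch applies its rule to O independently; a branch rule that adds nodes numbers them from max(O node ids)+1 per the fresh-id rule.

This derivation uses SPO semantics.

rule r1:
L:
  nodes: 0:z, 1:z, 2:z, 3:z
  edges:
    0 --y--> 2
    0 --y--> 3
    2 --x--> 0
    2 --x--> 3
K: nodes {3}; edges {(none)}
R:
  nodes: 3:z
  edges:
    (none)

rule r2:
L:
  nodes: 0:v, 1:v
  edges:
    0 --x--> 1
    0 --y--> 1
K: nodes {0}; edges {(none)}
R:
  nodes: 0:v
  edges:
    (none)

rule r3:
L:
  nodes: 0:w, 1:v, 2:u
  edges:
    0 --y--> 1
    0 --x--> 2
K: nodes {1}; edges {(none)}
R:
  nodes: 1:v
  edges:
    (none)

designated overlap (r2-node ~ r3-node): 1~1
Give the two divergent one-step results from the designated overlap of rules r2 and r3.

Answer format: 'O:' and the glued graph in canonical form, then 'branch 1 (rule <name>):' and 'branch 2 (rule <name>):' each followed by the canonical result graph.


O:
nodes: 0:v, 1:v, 2:w, 3:u
edges: (0,1,x); (0,1,y); (2,1,y); (2,3,x)
branch 1 (rule r2):
nodes: 0:v, 2:w, 3:u
edges: (2,3,x)
branch 2 (rule r3):
nodes: 0:v, 1:v
edges: (0,1,x); (0,1,y)


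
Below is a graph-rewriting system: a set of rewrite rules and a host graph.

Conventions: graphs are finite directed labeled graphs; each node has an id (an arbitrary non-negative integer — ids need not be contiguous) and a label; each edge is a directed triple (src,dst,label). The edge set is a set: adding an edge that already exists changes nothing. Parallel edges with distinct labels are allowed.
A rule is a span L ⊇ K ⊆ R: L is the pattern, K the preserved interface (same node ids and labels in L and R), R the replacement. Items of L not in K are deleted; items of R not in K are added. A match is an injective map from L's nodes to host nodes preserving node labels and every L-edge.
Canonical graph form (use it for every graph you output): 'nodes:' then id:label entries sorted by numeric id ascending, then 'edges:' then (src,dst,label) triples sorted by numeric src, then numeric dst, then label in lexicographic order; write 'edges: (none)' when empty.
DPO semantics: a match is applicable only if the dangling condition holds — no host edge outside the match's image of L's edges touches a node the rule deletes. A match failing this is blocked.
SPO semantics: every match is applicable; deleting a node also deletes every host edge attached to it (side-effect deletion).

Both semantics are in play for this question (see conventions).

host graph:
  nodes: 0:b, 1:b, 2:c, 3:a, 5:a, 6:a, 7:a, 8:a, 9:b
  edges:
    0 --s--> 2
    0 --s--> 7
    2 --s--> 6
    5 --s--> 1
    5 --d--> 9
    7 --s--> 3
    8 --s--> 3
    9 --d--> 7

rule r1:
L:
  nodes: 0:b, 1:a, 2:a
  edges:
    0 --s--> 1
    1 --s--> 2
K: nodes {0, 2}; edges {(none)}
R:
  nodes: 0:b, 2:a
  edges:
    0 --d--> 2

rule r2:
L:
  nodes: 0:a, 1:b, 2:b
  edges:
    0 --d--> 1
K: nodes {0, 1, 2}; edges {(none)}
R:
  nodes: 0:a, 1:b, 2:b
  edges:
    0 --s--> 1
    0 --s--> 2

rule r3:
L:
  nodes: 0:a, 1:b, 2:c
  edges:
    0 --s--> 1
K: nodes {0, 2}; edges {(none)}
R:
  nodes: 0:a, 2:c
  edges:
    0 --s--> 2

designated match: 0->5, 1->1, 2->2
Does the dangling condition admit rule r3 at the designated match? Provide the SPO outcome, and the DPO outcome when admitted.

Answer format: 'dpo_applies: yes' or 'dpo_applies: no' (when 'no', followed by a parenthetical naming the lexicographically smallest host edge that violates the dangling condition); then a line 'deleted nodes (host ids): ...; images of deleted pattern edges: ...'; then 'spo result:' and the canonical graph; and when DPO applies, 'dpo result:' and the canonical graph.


dpo_applies: yes
deleted nodes (host ids): 1; images of deleted pattern edges: (5,1,s)
spo result:
nodes: 0:b, 2:c, 3:a, 5:a, 6:a, 7:a, 8:a, 9:b
edges: (0,2,s); (0,7,s); (2,6,s); (5,2,s); (5,9,d); (7,3,s); (8,3,s); (9,7,d)
dpo result:
nodes: 0:b, 2:c, 3:a, 5:a, 6:a, 7:a, 8:a, 9:b
edges: (0,2,s); (0,7,s); (2,6,s); (5,2,s); (5,9,d); (7,3,s); (8,3,s); (9,7,d)


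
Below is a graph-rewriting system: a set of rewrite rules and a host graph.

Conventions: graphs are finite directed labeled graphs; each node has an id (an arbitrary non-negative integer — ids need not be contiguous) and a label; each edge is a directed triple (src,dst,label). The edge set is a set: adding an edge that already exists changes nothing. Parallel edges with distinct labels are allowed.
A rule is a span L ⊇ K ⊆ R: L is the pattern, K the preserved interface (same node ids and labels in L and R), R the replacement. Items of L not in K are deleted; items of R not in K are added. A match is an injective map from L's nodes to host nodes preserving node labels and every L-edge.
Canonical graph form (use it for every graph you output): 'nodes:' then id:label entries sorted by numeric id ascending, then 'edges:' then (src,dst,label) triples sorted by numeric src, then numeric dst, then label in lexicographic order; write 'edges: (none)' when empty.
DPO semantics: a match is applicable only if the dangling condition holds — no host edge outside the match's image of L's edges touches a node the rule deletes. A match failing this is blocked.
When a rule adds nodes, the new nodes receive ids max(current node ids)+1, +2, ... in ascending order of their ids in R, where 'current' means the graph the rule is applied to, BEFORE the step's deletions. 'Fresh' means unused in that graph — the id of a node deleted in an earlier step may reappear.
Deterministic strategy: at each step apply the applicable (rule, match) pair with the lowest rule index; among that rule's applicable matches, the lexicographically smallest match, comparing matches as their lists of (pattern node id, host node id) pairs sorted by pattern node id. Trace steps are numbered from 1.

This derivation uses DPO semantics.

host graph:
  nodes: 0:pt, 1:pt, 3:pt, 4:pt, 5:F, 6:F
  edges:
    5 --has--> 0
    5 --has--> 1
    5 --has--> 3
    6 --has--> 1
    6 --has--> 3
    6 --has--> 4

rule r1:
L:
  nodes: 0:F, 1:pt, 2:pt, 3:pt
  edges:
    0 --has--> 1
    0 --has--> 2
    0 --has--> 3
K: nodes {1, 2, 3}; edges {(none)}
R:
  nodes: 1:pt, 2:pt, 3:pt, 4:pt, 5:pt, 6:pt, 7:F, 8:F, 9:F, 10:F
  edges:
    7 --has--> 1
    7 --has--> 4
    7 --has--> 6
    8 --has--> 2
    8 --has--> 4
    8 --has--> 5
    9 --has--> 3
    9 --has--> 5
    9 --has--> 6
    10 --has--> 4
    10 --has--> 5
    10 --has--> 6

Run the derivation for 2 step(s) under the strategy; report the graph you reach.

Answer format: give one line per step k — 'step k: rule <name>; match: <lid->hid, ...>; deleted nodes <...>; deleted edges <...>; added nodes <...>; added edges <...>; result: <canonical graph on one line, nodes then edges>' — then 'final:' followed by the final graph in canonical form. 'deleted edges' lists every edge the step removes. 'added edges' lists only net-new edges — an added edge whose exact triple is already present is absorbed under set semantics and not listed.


step 1: rule r1; match: 0->5, 1->0, 2->1, 3->3; deleted nodes 5; deleted edges (5,0,has); (5,1,has); (5,3,has); added nodes 7, 8, 9, 10, 11, 12, 13; added edges (10,0,has); (10,7,has); (10,9,has); (11,1,has); (11,7,has); (11,8,has); (12,3,has); (12,8,has); (12,9,has); (13,7,has); (13,8,has); (13,9,has); result: nodes: 0:pt, 1:pt, 3:pt, 4:pt, 6:F, 7:pt, 8:pt, 9:pt, 10:F, 11:F, 12:F, 13:F edges: (6,1,has); (6,3,has); (6,4,has); (10,0,has); (10,7,has); (10,9,has); (11,1,has); (11,7,has); (11,8,has); (12,3,has); (12,8,has); (12,9,has); (13,7,has); (13,8,has); (13,9,has)
step 2: rule r1; match: 0->6, 1->1, 2->3, 3->4; deleted nodes 6; deleted edges (6,1,has); (6,3,has); (6,4,has); added nodes 14, 15, 16, 17, 18, 19, 20; added edges (17,1,has); (17,14,has); (17,16,has); (18,3,has); (18,14,has); (18,15,has); (19,4,has); (19,15,has); (19,16,has); (20,14,has); (20,15,has); (20,16,has); result: nodes: 0:pt, 1:pt, 3:pt, 4:pt, 7:pt, 8:pt, 9:pt, 10:F, 11:F, 12:F, 13:F, 14:pt, 15:pt, 16:pt, 17:F, 18:F, 19:F, 20:F edges: (10,0,has); (10,7,has); (10,9,has); (11,1,has); (11,7,has); (11,8,has); (12,3,has); (12,8,has); (12,9,has); (13,7,has); (13,8,has); (13,9,has); (17,1,has); (17,14,has); (17,16,has); (18,3,has); (18,14,has); (18,15,has); (19,4,has); (19,15,has); (19,16,has); (20,14,has); (20,15,has); (20,16,has)
final:
nodes: 0:pt, 1:pt, 3:pt, 4:pt, 7:pt, 8:pt, 9:pt, 10:F, 11:F, 12:F, 13:F, 14:pt, 15:pt, 16:pt, 17:F, 18:F, 19:F, 20:F
edges: (10,0,has); (10,7,has); (10,9,has); (11,1,has); (11,7,has); (11,8,has); (12,3,has); (12,8,has); (12,9,has); (13,7,has); (13,8,has); (13,9,has); (17,1,has); (17,14,has); (17,16,has); (18,3,has); (18,14,has); (18,15,has); (19,4,has); (19,15,has); (19,16,has); (20,14,has); (20,15,has); (20,16,has)
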